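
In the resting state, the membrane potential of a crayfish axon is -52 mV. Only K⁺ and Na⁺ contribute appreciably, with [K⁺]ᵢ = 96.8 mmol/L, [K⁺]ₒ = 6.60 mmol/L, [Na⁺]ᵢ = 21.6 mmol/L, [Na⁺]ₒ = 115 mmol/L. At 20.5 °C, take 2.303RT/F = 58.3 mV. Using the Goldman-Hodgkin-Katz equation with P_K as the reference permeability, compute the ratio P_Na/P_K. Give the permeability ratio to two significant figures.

Let α = P_Na/P_K. GHK: Vm = 58.3·log₁₀[(Kₒ + α·Naₒ)/(Kᵢ + α·Naᵢ)].
10^(Vm/58.3) = 10^(-52.0/58.3) = 0.12825
So 0.12825·(Kᵢ + α·Naᵢ) = Kₒ + α·Naₒ → α = (0.12825·96.8 − 6.6) / (115.0 − 0.12825·21.6)
α = (12.41 − 6.6) / (115.0 − 2.77) = 5.815/112.2 = 0.05181

0.052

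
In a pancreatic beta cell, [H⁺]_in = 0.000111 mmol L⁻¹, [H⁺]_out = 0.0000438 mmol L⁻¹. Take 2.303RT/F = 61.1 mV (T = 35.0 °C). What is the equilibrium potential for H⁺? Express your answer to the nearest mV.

-25 mV

E = (61.1/z) · log₁₀([H⁺]_out/[H⁺]_in) with z = +1.
= (61.1/1) · log₁₀(0.0000438/0.000111) = 61.10 · log₁₀(0.3946)
= 61.10 · (-0.4038) = -24.68 mV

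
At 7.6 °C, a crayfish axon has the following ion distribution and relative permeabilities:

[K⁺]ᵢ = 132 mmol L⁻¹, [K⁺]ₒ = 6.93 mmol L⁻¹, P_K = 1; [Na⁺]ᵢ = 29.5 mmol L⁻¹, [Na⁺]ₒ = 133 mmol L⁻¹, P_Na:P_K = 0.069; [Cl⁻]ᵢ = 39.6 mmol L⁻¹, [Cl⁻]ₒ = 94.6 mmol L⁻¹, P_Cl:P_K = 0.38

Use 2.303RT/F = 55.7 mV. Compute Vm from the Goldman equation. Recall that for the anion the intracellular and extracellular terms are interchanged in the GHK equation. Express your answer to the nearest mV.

-41 mV

Vm = 55.7 · log₁₀[(Σ P·[cation]ₒ + Σ P·[anion]ᵢ) / (Σ P·[cation]ᵢ + Σ P·[anion]ₒ)]
Numerator = 1×6.93 + 0.069×133 + 0.38×39.6 = 31.16
Denominator = 1×132 + 0.069×29.5 + 0.38×94.6 = 170
Vm = 55.7 · log₁₀(0.18328) = 55.7 × (-0.7369) = -41.04 mV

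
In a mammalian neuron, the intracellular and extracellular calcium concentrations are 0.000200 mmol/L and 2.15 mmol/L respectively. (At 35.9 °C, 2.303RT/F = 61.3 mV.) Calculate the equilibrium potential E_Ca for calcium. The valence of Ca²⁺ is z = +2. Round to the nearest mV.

E = (61.3/z) · log₁₀([Ca²⁺]_out/[Ca²⁺]_in) with z = +2.
= (61.3/2) · log₁₀(2.15/0.000200) = 30.65 · log₁₀(1.075e+04)
= 30.65 · (4.0314) = 123.56 mV

124 mV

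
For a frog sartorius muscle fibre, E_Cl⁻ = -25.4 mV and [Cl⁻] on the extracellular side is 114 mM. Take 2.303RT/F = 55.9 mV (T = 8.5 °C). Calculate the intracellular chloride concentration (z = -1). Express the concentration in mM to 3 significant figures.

Nernst: E = (55.9/-1) · log₁₀([out]/[in]), so log₁₀([out]/[in]) = -25.4 × -1 / 55.9 = 0.4544.
[out]/[in] = 10^(0.4544) = 2.847.
[in] = 114 / 2.847 = 40.04 mM.

40.0 mM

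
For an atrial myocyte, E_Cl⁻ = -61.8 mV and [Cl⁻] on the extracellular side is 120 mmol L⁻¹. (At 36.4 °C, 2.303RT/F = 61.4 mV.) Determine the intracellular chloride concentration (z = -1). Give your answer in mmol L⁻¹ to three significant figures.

11.8 mmol L⁻¹

Nernst: E = (61.4/-1) · log₁₀([out]/[in]), so log₁₀([out]/[in]) = -61.8 × -1 / 61.4 = 1.0065.
[out]/[in] = 10^(1.0065) = 10.15.
[in] = 120 / 10.15 = 11.82 mmol L⁻¹.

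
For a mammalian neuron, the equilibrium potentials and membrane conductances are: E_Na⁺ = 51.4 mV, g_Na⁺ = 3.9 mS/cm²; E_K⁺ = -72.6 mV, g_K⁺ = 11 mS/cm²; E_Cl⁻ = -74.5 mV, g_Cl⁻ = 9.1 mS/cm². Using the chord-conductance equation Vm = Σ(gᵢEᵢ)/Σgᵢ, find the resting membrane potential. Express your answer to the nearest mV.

-53 mV

Σ gᵢEᵢ = 3.9·(51.4) + 11·(-72.6) + 9.1·(-74.5) = -1276.09
Σ gᵢ = 3.9 + 11 + 9.1 = 24
Vm = -1276.09 / 24 = -53.17 mV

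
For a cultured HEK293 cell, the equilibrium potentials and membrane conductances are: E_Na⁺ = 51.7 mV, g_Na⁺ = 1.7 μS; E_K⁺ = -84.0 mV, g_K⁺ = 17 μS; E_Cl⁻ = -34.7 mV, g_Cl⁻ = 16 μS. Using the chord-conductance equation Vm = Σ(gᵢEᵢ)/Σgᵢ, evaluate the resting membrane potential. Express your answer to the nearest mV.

Σ gᵢEᵢ = 1.7·(51.7) + 17·(-84.0) + 16·(-34.7) = -1895.31
Σ gᵢ = 1.7 + 17 + 16 = 34.7
Vm = -1895.31 / 34.7 = -54.62 mV

-55 mV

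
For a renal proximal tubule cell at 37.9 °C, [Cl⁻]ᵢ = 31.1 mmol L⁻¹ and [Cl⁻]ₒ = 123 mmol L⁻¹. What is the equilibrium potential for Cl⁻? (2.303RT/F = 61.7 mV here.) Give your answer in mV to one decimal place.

-36.8 mV

E = (61.7/z) · log₁₀([Cl⁻]_out/[Cl⁻]_in) with z = -1.
For an anion, dividing by z = -1 reverses the sign.
= (61.7/-1) · log₁₀(123/31.1) = -61.70 · log₁₀(3.955)
= -61.70 · (0.5971) = -36.84 mV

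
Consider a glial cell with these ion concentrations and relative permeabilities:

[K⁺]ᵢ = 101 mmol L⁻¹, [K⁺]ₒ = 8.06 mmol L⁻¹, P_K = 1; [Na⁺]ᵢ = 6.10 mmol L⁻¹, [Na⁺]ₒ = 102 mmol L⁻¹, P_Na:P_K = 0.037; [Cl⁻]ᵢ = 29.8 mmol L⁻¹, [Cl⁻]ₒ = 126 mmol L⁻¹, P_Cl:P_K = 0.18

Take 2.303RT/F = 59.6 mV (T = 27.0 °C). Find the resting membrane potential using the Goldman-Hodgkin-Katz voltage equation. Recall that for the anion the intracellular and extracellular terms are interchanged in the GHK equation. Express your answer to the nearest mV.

Vm = 59.6 · log₁₀[(Σ P·[cation]ₒ + Σ P·[anion]ᵢ) / (Σ P·[cation]ᵢ + Σ P·[anion]ₒ)]
Numerator = 1×8.06 + 0.037×102 + 0.18×29.8 = 17.2
Denominator = 1×101 + 0.037×6.10 + 0.18×126 = 123.9
Vm = 59.6 · log₁₀(0.1388) = 59.6 × (-0.8576) = -51.11 mV

-51 mV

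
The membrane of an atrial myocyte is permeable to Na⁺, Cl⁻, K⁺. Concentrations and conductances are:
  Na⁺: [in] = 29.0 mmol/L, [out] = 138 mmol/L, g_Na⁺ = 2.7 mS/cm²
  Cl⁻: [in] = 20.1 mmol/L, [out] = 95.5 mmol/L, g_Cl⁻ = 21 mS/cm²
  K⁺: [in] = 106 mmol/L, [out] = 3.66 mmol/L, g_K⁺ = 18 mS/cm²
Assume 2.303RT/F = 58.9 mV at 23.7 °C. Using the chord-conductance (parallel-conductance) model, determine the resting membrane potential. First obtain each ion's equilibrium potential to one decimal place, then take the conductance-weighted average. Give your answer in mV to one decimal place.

-54.7 mV

E_Na⁺ = (58.9/1)·log₁₀(138/29.0) = 39.9 mV
E_Cl⁻ = (58.9/-1)·log₁₀(95.5/20.1) = -39.9 mV
E_K⁺ = (58.9/1)·log₁₀(3.66/106) = -86.1 mV
Vm = (Σ gᵢEᵢ)/(Σ gᵢ) = (2.7·39.9 + 21·-39.9 + 18·-86.1) / (2.7 + 21 + 18)
= -2279.97 / 41.7 = -54.68 mV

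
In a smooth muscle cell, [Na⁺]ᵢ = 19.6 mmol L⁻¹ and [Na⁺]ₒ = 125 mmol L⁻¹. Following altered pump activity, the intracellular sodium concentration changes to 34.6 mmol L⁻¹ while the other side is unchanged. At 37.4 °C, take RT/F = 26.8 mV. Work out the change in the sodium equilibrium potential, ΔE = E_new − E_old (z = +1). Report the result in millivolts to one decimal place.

-15.2 mV

E_old = (26.8/1)·ln(125/19.6) = 49.65 mV
E_new = (26.8/1)·ln(125/34.6) = 34.42 mV
ΔE = 34.42 − (49.65) = -15.23 mV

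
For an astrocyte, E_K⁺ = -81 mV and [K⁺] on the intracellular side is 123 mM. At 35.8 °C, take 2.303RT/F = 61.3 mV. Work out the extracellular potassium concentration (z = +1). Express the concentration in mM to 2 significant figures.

5.9 mM

Nernst: E = (61.3/1) · log₁₀([out]/[in]), so log₁₀([out]/[in]) = -81.0 × 1 / 61.3 = -1.3214.
[out]/[in] = 10^(-1.3214) = 0.04771.
[out] = 0.04771 × 123 = 5.869 mM.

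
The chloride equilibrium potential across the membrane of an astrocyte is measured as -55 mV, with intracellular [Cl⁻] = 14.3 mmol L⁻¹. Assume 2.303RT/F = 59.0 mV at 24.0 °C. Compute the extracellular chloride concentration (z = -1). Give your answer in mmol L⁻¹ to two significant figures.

120 mmol L⁻¹

Nernst: E = (59.0/-1) · log₁₀([out]/[in]), so log₁₀([out]/[in]) = -55.0 × -1 / 59.0 = 0.9322.
[out]/[in] = 10^(0.9322) = 8.555.
[out] = 8.555 × 14.3 = 122.3 mmol L⁻¹.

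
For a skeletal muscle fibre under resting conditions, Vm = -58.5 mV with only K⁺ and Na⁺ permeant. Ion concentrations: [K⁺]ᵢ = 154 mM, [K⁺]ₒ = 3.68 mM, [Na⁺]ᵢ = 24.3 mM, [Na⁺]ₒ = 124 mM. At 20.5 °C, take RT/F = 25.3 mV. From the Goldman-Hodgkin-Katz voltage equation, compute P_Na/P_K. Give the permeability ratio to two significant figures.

0.095

Let α = P_Na/P_K. GHK: Vm = 25.3·ln[(Kₒ + α·Naₒ)/(Kᵢ + α·Naᵢ)].
e^(Vm/25.3) = e^(-58.5/25.3) = 0.099038
So 0.099038·(Kᵢ + α·Naᵢ) = Kₒ + α·Naₒ → α = (0.099038·154.0 − 3.68) / (124.0 − 0.099038·24.3)
α = (15.25 − 3.68) / (124.0 − 2.407) = 11.57/121.6 = 0.09517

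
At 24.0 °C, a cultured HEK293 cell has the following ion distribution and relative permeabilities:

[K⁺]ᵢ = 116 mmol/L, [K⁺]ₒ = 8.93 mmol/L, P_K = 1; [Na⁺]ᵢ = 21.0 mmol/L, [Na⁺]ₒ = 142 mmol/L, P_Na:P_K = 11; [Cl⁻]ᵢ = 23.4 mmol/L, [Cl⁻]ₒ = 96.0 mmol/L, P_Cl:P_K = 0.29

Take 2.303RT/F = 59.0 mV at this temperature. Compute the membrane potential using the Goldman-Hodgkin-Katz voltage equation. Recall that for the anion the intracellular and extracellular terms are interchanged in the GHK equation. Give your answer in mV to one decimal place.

Vm = 59.0 · log₁₀[(Σ P·[cation]ₒ + Σ P·[anion]ᵢ) / (Σ P·[cation]ᵢ + Σ P·[anion]ₒ)]
Numerator = 1×8.93 + 11×142 + 0.29×23.4 = 1578
Denominator = 1×116 + 11×21.0 + 0.29×96.0 = 374.8
Vm = 59.0 · log₁₀(4.209) = 59.0 × (0.6242) = 36.83 mV

36.8 mV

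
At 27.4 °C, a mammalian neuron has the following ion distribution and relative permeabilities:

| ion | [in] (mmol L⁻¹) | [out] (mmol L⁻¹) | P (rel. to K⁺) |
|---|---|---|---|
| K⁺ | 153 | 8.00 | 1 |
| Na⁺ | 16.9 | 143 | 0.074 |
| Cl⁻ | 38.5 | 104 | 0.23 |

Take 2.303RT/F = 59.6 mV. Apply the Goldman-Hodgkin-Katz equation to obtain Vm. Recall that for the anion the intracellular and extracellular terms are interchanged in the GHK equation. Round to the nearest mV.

-48 mV

Vm = 59.6 · log₁₀[(Σ P·[cation]ₒ + Σ P·[anion]ᵢ) / (Σ P·[cation]ᵢ + Σ P·[anion]ₒ)]
Numerator = 1×8.00 + 0.074×143 + 0.23×38.5 = 27.44
Denominator = 1×153 + 0.074×16.9 + 0.23×104 = 178.2
Vm = 59.6 · log₁₀(0.15399) = 59.6 × (-0.8125) = -48.42 mV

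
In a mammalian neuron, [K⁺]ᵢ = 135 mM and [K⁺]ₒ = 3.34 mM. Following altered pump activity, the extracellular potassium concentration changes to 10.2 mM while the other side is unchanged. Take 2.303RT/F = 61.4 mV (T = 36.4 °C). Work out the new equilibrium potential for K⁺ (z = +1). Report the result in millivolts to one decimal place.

-68.9 mV

After the shift: [K⁺]_out = 10.2, [K⁺]_in = 135 mM.
E_new = (61.4/1)·log₁₀(10.2/135) = 61.40 · (-1.1217) = -68.87 mV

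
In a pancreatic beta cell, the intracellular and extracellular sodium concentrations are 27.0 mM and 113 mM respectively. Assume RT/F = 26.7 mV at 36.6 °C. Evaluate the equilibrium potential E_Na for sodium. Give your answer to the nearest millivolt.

E = (26.7/z) · ln([Na⁺]_out/[Na⁺]_in) with z = +1.
= (26.7/1) · ln(113/27.0) = 26.70 · ln(4.185)
= 26.70 · (1.4316) = 38.22 mV

38 mV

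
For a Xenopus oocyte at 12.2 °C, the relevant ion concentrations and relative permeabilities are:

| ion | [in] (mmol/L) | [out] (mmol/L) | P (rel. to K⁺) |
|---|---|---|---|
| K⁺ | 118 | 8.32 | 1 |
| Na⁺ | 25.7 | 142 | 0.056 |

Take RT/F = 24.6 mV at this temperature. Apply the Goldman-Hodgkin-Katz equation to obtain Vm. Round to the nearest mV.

Vm = 24.6 · ln[(Σ P·[cation]ₒ + Σ P·[anion]ᵢ) / (Σ P·[cation]ᵢ + Σ P·[anion]ₒ)]
Numerator = 1×8.32 + 0.056×142 = 16.27
Denominator = 1×118 + 0.056×25.7 = 119.4
Vm = 24.6 · ln(0.13624) = 24.6 × (-1.9934) = -49.04 mV

-49 mV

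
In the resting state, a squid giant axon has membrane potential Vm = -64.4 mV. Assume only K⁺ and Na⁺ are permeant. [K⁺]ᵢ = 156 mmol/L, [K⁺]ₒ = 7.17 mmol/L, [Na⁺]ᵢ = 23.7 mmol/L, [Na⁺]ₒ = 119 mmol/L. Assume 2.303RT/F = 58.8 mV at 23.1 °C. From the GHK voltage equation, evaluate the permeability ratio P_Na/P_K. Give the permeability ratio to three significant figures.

0.0458

Let α = P_Na/P_K. GHK: Vm = 58.8·log₁₀[(Kₒ + α·Naₒ)/(Kᵢ + α·Naᵢ)].
10^(Vm/58.8) = 10^(-64.4/58.8) = 0.080309
So 0.080309·(Kᵢ + α·Naᵢ) = Kₒ + α·Naₒ → α = (0.080309·156.0 − 7.17) / (119.0 − 0.080309·23.7)
α = (12.53 − 7.17) / (119.0 − 1.903) = 5.358/117.1 = 0.04576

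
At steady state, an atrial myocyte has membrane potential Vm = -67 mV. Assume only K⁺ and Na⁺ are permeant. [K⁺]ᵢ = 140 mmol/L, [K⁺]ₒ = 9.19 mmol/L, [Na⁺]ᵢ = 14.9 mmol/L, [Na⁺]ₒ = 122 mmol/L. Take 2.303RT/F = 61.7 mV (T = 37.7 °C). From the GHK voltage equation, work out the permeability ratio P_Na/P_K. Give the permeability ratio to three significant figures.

0.0190

Let α = P_Na/P_K. GHK: Vm = 61.7·log₁₀[(Kₒ + α·Naₒ)/(Kᵢ + α·Naᵢ)].
10^(Vm/61.7) = 10^(-67.0/61.7) = 0.082054
So 0.082054·(Kᵢ + α·Naᵢ) = Kₒ + α·Naₒ → α = (0.082054·140.0 − 9.19) / (122.0 − 0.082054·14.9)
α = (11.49 − 9.19) / (122.0 − 1.223) = 2.298/120.8 = 0.01902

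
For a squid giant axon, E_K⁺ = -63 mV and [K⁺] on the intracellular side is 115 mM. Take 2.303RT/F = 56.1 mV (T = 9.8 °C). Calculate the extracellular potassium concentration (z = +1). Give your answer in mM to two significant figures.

Nernst: E = (56.1/1) · log₁₀([out]/[in]), so log₁₀([out]/[in]) = -63.0 × 1 / 56.1 = -1.1230.
[out]/[in] = 10^(-1.1230) = 0.07534.
[out] = 0.07534 × 115 = 8.664 mM.

8.7 mM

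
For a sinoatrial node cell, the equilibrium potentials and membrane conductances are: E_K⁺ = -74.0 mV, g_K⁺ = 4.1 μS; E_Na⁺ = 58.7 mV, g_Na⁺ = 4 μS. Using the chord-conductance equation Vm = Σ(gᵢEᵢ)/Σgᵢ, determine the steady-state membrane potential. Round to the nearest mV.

Σ gᵢEᵢ = 4.1·(-74.0) + 4·(58.7) = -68.60
Σ gᵢ = 4.1 + 4 = 8.1
Vm = -68.60 / 8.1 = -8.47 mV

-8 mV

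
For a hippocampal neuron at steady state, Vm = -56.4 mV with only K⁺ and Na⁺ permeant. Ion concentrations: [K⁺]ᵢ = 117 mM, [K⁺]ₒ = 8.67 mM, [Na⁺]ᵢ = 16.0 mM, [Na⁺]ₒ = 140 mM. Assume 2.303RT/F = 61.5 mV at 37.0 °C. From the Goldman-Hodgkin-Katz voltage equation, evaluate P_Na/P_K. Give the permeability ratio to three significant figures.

Let α = P_Na/P_K. GHK: Vm = 61.5·log₁₀[(Kₒ + α·Naₒ)/(Kᵢ + α·Naᵢ)].
10^(Vm/61.5) = 10^(-56.4/61.5) = 0.12104
So 0.12104·(Kᵢ + α·Naᵢ) = Kₒ + α·Naₒ → α = (0.12104·117.0 − 8.67) / (140.0 − 0.12104·16.0)
α = (14.16 − 8.67) / (140.0 − 1.937) = 5.492/138.1 = 0.03978

0.0398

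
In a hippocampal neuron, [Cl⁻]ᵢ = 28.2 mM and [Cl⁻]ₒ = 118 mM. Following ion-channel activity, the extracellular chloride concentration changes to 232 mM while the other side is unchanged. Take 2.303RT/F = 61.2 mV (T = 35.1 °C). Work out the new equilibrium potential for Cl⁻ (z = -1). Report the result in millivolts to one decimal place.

After the shift: [Cl⁻]_out = 232, [Cl⁻]_in = 28.2 mM.
E_new = (61.2/-1)·log₁₀(232/28.2) = -61.20 · (0.9152) = -56.01 mV

-56.0 mV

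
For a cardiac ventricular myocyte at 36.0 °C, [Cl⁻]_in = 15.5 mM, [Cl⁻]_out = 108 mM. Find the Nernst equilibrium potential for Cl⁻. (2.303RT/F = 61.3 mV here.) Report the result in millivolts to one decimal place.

-51.7 mV

E = (61.3/z) · log₁₀([Cl⁻]_out/[Cl⁻]_in) with z = -1.
For an anion, dividing by z = -1 reverses the sign.
= (61.3/-1) · log₁₀(108/15.5) = -61.30 · log₁₀(6.968)
= -61.30 · (0.8431) = -51.68 mV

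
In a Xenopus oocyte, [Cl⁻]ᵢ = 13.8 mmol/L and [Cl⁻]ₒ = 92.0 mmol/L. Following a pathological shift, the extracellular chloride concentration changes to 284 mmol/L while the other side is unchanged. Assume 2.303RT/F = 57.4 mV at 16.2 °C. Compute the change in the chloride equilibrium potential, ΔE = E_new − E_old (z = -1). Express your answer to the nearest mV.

E_old = (57.4/-1)·log₁₀(92.0/13.8) = -47.29 mV
E_new = (57.4/-1)·log₁₀(284/13.8) = -75.39 mV
ΔE = -75.39 − (-47.29) = -28.10 mV

-28 mV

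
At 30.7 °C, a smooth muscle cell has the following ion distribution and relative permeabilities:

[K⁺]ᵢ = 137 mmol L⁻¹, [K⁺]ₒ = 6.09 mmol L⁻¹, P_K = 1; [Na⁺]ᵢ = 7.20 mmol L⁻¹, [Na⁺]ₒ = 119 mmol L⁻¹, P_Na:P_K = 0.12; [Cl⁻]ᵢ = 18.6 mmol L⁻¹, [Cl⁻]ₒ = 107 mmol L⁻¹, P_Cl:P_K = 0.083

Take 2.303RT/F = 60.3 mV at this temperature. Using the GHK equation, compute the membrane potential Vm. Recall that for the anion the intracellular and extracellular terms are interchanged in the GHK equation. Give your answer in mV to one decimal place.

-49.8 mV

Vm = 60.3 · log₁₀[(Σ P·[cation]ₒ + Σ P·[anion]ᵢ) / (Σ P·[cation]ᵢ + Σ P·[anion]ₒ)]
Numerator = 1×6.09 + 0.12×119 + 0.083×18.6 = 21.91
Denominator = 1×137 + 0.12×7.20 + 0.083×107 = 146.7
Vm = 60.3 · log₁₀(0.14933) = 60.3 × (-0.8258) = -49.80 mV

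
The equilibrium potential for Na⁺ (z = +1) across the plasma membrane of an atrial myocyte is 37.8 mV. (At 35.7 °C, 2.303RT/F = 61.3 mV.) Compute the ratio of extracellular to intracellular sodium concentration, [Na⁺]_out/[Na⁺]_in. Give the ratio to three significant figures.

4.14

log₁₀([out]/[in]) = E·z/(61.3) = 37.8 × 1 / 61.3 = 0.6166
[out]/[in] = 10^(0.6166) = 4.137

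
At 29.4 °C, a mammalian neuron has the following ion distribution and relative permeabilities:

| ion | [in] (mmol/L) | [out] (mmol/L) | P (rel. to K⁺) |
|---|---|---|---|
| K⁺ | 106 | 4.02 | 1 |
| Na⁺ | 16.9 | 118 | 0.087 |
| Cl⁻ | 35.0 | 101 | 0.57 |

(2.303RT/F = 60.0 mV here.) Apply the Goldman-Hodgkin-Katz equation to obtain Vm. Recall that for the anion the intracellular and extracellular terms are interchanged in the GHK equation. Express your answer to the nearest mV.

-41 mV

Vm = 60.0 · log₁₀[(Σ P·[cation]ₒ + Σ P·[anion]ᵢ) / (Σ P·[cation]ᵢ + Σ P·[anion]ₒ)]
Numerator = 1×4.02 + 0.087×118 + 0.57×35.0 = 34.24
Denominator = 1×106 + 0.087×16.9 + 0.57×101 = 165
Vm = 60.0 · log₁₀(0.20744) = 60.0 × (-0.6831) = -40.99 mV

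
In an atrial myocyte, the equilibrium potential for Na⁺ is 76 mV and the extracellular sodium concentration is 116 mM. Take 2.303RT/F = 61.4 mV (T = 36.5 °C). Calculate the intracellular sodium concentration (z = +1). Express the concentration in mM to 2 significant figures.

Nernst: E = (61.4/1) · log₁₀([out]/[in]), so log₁₀([out]/[in]) = 76.0 × 1 / 61.4 = 1.2378.
[out]/[in] = 10^(1.2378) = 17.29.
[in] = 116 / 17.29 = 6.709 mM.

6.7 mM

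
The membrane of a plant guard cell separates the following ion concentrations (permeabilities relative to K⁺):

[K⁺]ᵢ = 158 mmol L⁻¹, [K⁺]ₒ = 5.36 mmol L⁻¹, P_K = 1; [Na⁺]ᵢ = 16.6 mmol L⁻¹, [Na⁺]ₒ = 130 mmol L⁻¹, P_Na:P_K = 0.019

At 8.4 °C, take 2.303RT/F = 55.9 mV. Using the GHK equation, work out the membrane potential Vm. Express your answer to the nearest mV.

Vm = 55.9 · log₁₀[(Σ P·[cation]ₒ + Σ P·[anion]ᵢ) / (Σ P·[cation]ᵢ + Σ P·[anion]ₒ)]
Numerator = 1×5.36 + 0.019×130 = 7.83
Denominator = 1×158 + 0.019×16.6 = 158.3
Vm = 55.9 · log₁₀(0.049458) = 55.9 × (-1.3058) = -72.99 mV

-73 mV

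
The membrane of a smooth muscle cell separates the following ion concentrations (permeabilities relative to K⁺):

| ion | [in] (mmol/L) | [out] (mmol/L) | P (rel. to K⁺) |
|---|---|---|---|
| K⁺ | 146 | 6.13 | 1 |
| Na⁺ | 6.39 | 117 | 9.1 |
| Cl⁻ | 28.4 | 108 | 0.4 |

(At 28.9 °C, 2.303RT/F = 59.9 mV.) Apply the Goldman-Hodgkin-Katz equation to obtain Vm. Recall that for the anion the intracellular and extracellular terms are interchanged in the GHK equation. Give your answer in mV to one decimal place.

38.4 mV

Vm = 59.9 · log₁₀[(Σ P·[cation]ₒ + Σ P·[anion]ᵢ) / (Σ P·[cation]ᵢ + Σ P·[anion]ₒ)]
Numerator = 1×6.13 + 9.1×117 + 0.4×28.4 = 1082
Denominator = 1×146 + 9.1×6.39 + 0.4×108 = 247.3
Vm = 59.9 · log₁₀(4.3752) = 59.9 × (0.6410) = 38.40 mV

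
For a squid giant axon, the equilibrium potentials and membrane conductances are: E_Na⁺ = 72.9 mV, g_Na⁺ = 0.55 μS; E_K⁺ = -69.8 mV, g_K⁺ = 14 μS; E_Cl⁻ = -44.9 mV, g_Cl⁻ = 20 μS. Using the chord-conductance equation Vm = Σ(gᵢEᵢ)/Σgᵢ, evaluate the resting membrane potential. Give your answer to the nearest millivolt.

Σ gᵢEᵢ = 0.55·(72.9) + 14·(-69.8) + 20·(-44.9) = -1835.11
Σ gᵢ = 0.55 + 14 + 20 = 34.55
Vm = -1835.11 / 34.55 = -53.11 mV

-53 mV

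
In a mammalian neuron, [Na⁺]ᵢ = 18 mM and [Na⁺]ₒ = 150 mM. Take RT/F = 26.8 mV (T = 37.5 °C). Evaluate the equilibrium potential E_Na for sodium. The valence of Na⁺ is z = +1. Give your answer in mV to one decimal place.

E = (26.8/z) · ln([Na⁺]_out/[Na⁺]_in) with z = +1.
= (26.8/1) · ln(150/18) = 26.80 · ln(8.333)
= 26.80 · (2.1203) = 56.82 mV

56.8 mV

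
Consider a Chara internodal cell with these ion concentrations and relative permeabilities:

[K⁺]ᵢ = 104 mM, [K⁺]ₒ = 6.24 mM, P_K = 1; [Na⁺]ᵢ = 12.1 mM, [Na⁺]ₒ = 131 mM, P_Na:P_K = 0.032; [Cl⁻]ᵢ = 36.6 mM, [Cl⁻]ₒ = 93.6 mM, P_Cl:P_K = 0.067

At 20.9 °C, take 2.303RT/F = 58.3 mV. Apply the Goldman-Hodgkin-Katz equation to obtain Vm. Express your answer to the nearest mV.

Vm = 58.3 · log₁₀[(Σ P·[cation]ₒ + Σ P·[anion]ᵢ) / (Σ P·[cation]ᵢ + Σ P·[anion]ₒ)]
Numerator = 1×6.24 + 0.032×131 + 0.067×36.6 = 12.88
Denominator = 1×104 + 0.032×12.1 + 0.067×93.6 = 110.7
Vm = 58.3 · log₁₀(0.11643) = 58.3 × (-0.9339) = -54.45 mV

-54 mV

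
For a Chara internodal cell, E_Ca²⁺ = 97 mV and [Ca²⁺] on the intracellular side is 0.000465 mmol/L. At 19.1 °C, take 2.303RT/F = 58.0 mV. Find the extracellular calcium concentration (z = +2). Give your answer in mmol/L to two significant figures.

Nernst: E = (58.0/2) · log₁₀([out]/[in]), so log₁₀([out]/[in]) = 97.0 × 2 / 58.0 = 3.3448.
[out]/[in] = 10^(3.3448) = 2212.
[out] = 2212 × 0.000465 = 1.029 mmol/L.

1.0 mmol/L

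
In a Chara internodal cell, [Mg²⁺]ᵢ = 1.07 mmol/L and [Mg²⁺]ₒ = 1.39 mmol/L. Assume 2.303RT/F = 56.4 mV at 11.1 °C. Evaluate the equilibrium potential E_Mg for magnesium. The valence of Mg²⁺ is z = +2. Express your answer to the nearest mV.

3 mV

E = (56.4/z) · log₁₀([Mg²⁺]_out/[Mg²⁺]_in) with z = +2.
= (56.4/2) · log₁₀(1.39/1.07) = 28.20 · log₁₀(1.299)
= 28.20 · (0.1136) = 3.20 mV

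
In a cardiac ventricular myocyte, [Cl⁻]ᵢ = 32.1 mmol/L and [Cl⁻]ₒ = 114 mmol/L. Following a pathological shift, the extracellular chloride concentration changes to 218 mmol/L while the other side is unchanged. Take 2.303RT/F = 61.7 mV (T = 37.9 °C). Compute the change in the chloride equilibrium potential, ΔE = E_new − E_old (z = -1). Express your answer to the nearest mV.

E_old = (61.7/-1)·log₁₀(114/32.1) = -33.96 mV
E_new = (61.7/-1)·log₁₀(218/32.1) = -51.33 mV
ΔE = -51.33 − (-33.96) = -17.37 mV

-17 mV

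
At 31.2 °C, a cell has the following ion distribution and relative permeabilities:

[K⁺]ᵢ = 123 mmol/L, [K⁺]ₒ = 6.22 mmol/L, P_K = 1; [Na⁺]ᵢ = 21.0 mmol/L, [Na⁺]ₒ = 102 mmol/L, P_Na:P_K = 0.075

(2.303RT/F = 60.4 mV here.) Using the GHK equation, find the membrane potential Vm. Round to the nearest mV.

-58 mV

Vm = 60.4 · log₁₀[(Σ P·[cation]ₒ + Σ P·[anion]ᵢ) / (Σ P·[cation]ᵢ + Σ P·[anion]ₒ)]
Numerator = 1×6.22 + 0.075×102 = 13.87
Denominator = 1×123 + 0.075×21.0 = 124.6
Vm = 60.4 · log₁₀(0.11134) = 60.4 × (-0.9534) = -57.58 mV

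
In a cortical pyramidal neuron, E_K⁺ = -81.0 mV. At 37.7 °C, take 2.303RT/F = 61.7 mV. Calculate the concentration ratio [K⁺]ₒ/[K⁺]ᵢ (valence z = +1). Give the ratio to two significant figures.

log₁₀([out]/[in]) = E·z/(61.7) = -81.0 × 1 / 61.7 = -1.3128
[out]/[in] = 10^(-1.3128) = 0.04866

0.049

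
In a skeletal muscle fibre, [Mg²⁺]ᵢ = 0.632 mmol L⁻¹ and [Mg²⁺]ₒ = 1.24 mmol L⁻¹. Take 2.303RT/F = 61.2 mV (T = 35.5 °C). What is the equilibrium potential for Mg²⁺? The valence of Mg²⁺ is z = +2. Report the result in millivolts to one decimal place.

E = (61.2/z) · log₁₀([Mg²⁺]_out/[Mg²⁺]_in) with z = +2.
= (61.2/2) · log₁₀(1.24/0.632) = 30.60 · log₁₀(1.962)
= 30.60 · (0.2927) = 8.96 mV

9.0 mV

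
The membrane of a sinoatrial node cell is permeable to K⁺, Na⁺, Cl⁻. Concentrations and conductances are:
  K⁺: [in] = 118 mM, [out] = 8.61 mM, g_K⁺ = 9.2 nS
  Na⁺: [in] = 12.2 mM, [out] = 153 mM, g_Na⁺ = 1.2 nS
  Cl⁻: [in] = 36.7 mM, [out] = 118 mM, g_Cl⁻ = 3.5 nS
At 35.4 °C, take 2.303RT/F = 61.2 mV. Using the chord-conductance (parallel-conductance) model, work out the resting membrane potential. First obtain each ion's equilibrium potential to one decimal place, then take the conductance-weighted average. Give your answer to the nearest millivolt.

E_K⁺ = (61.2/1)·log₁₀(8.61/118) = -69.6 mV
E_Na⁺ = (61.2/1)·log₁₀(153/12.2) = 67.2 mV
E_Cl⁻ = (61.2/-1)·log₁₀(118/36.7) = -31.0 mV
Vm = (Σ gᵢEᵢ)/(Σ gᵢ) = (9.2·-69.6 + 1.2·67.2 + 3.5·-31.0) / (9.2 + 1.2 + 3.5)
= -668.18 / 13.9 = -48.07 mV

-48 mV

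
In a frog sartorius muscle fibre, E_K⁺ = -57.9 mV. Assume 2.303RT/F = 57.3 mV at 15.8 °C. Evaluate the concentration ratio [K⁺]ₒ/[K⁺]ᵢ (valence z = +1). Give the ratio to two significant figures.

0.098

log₁₀([out]/[in]) = E·z/(57.3) = -57.9 × 1 / 57.3 = -1.0105
[out]/[in] = 10^(-1.0105) = 0.09762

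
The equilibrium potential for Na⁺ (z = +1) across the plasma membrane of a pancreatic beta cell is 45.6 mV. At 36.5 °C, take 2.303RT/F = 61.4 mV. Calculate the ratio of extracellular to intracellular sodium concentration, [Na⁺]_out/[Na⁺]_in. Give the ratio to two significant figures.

log₁₀([out]/[in]) = E·z/(61.4) = 45.6 × 1 / 61.4 = 0.7427
[out]/[in] = 10^(0.7427) = 5.529

5.5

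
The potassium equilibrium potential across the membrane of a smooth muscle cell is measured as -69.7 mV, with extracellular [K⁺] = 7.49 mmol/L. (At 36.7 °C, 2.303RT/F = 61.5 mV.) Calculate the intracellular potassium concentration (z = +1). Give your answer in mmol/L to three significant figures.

102 mmol/L

Nernst: E = (61.5/1) · log₁₀([out]/[in]), so log₁₀([out]/[in]) = -69.7 × 1 / 61.5 = -1.1333.
[out]/[in] = 10^(-1.1333) = 0.07356.
[in] = 7.49 / 0.07356 = 101.8 mmol/L.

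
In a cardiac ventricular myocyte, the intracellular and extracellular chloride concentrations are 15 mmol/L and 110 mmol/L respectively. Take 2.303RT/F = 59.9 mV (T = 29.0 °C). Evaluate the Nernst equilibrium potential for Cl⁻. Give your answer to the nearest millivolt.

E = (59.9/z) · log₁₀([Cl⁻]_out/[Cl⁻]_in) with z = -1.
For an anion, dividing by z = -1 reverses the sign.
= (59.9/-1) · log₁₀(110/15) = -59.90 · log₁₀(7.333)
= -59.90 · (0.8653) = -51.83 mV

-52 mV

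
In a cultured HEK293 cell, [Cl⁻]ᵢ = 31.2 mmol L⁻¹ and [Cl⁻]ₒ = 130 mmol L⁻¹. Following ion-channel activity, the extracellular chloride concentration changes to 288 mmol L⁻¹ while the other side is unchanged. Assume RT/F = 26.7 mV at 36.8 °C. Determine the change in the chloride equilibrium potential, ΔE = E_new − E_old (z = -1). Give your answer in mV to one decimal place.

-21.2 mV

E_old = (26.7/-1)·ln(130/31.2) = -38.10 mV
E_new = (26.7/-1)·ln(288/31.2) = -59.34 mV
ΔE = -59.34 − (-38.10) = -21.24 mV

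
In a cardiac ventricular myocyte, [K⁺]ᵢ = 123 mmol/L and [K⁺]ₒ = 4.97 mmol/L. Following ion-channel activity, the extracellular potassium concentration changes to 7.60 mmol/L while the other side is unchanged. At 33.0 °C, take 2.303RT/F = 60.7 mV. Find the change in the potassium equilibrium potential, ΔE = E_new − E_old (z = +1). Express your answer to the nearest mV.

E_old = (60.7/1)·log₁₀(4.97/123) = -84.59 mV
E_new = (60.7/1)·log₁₀(7.60/123) = -73.39 mV
ΔE = -73.39 − (-84.59) = 11.20 mV

11 mV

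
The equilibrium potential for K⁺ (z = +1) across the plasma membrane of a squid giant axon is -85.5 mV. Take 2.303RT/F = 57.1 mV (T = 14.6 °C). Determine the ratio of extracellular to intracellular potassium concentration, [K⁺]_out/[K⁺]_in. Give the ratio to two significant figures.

0.032

log₁₀([out]/[in]) = E·z/(57.1) = -85.5 × 1 / 57.1 = -1.4974
[out]/[in] = 10^(-1.4974) = 0.03181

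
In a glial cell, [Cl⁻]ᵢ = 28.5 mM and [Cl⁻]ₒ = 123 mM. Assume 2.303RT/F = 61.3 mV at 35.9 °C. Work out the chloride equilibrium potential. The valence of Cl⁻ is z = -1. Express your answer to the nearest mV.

-39 mV

E = (61.3/z) · log₁₀([Cl⁻]_out/[Cl⁻]_in) with z = -1.
For an anion, dividing by z = -1 reverses the sign.
= (61.3/-1) · log₁₀(123/28.5) = -61.30 · log₁₀(4.316)
= -61.30 · (0.6351) = -38.93 mV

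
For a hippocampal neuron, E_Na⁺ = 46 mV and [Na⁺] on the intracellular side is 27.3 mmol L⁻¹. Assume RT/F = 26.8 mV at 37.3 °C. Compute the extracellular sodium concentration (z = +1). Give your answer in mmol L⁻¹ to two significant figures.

Nernst: E = (26.8/1) · ln([out]/[in]), so ln([out]/[in]) = 46.0 × 1 / 26.8 = 1.7164.
[out]/[in] = e^(1.7164) = 5.565.
[out] = 5.565 × 27.3 = 151.9 mmol L⁻¹.

150 mmol L⁻¹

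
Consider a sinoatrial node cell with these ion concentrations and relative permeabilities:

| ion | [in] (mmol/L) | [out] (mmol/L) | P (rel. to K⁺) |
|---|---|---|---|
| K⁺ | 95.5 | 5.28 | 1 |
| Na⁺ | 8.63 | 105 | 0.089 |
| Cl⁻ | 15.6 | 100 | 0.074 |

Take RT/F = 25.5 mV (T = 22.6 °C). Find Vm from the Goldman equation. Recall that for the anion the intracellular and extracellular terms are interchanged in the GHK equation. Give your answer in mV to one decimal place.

Vm = 25.5 · ln[(Σ P·[cation]ₒ + Σ P·[anion]ᵢ) / (Σ P·[cation]ᵢ + Σ P·[anion]ₒ)]
Numerator = 1×5.28 + 0.089×105 + 0.074×15.6 = 15.78
Denominator = 1×95.5 + 0.089×8.63 + 0.074×100 = 103.7
Vm = 25.5 · ln(0.15221) = 25.5 × (-1.8825) = -48.00 mV

-48.0 mV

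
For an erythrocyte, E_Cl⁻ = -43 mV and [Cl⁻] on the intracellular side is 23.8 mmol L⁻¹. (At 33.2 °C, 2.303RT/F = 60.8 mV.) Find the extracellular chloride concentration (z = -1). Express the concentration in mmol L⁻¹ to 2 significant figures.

120 mmol L⁻¹

Nernst: E = (60.8/-1) · log₁₀([out]/[in]), so log₁₀([out]/[in]) = -43.0 × -1 / 60.8 = 0.7072.
[out]/[in] = 10^(0.7072) = 5.096.
[out] = 5.096 × 23.8 = 121.3 mmol L⁻¹.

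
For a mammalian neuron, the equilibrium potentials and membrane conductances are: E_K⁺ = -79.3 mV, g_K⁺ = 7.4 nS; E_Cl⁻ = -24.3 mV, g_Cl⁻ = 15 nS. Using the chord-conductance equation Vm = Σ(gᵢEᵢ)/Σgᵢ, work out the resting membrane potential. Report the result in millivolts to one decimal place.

-42.5 mV

Σ gᵢEᵢ = 7.4·(-79.3) + 15·(-24.3) = -951.32
Σ gᵢ = 7.4 + 15 = 22.4
Vm = -951.32 / 22.4 = -42.47 mV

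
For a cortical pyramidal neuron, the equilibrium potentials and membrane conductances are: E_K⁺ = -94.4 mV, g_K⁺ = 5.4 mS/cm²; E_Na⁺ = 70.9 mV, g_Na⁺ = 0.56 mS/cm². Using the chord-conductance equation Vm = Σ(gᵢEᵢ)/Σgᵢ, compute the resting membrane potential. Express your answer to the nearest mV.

-79 mV

Σ gᵢEᵢ = 5.4·(-94.4) + 0.56·(70.9) = -470.06
Σ gᵢ = 5.4 + 0.56 = 5.96
Vm = -470.06 / 5.96 = -78.87 mV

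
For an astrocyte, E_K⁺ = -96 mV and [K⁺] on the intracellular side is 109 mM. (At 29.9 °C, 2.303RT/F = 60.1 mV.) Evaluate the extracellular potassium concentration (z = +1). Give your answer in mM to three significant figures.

Nernst: E = (60.1/1) · log₁₀([out]/[in]), so log₁₀([out]/[in]) = -96.0 × 1 / 60.1 = -1.5973.
[out]/[in] = 10^(-1.5973) = 0.02527.
[out] = 0.02527 × 109 = 2.755 mM.

2.75 mM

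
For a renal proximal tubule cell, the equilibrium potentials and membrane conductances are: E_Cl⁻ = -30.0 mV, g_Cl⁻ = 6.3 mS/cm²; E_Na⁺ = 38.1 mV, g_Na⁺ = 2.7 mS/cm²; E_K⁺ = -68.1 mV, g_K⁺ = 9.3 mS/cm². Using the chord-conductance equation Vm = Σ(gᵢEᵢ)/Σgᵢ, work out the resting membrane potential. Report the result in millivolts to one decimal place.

-39.3 mV

Σ gᵢEᵢ = 6.3·(-30.0) + 2.7·(38.1) + 9.3·(-68.1) = -719.46
Σ gᵢ = 6.3 + 2.7 + 9.3 = 18.3
Vm = -719.46 / 18.3 = -39.31 mV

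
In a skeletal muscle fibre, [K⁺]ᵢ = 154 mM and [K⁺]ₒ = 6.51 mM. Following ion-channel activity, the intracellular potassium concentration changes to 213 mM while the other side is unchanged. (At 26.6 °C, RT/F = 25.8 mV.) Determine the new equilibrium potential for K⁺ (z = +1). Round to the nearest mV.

After the shift: [K⁺]_out = 6.51, [K⁺]_in = 213 mM.
E_new = (25.8/1)·ln(6.51/213) = 25.80 · (-3.4880) = -89.99 mV

-90 mV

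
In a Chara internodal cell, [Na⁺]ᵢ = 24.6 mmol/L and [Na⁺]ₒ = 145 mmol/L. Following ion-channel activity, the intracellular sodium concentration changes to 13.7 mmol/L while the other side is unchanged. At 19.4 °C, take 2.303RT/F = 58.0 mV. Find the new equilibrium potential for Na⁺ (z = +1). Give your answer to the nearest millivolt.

After the shift: [Na⁺]_out = 145, [Na⁺]_in = 13.7 mmol/L.
E_new = (58.0/1)·log₁₀(145/13.7) = 58.00 · (1.0246) = 59.43 mV

59 mV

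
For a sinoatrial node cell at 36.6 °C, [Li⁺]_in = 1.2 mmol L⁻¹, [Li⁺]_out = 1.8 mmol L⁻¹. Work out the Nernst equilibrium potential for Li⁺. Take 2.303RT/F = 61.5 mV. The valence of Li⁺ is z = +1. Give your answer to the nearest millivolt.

11 mV

E = (61.5/z) · log₁₀([Li⁺]_out/[Li⁺]_in) with z = +1.
= (61.5/1) · log₁₀(1.8/1.2) = 61.50 · log₁₀(1.5)
= 61.50 · (0.1761) = 10.83 mV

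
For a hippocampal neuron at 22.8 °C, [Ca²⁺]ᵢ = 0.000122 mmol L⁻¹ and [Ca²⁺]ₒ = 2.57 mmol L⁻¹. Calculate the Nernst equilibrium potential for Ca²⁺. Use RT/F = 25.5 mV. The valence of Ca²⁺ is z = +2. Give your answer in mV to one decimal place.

E = (25.5/z) · ln([Ca²⁺]_out/[Ca²⁺]_in) with z = +2.
= (25.5/2) · ln(2.57/0.000122) = 12.75 · ln(2.107e+04)
= 12.75 · (9.9554) = 126.93 mV

126.9 mV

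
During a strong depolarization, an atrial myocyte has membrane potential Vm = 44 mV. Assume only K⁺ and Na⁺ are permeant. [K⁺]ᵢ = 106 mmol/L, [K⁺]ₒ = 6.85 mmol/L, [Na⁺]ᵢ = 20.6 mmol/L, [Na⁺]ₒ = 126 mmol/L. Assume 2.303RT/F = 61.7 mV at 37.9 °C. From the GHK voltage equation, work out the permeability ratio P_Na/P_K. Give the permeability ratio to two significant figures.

Let α = P_Na/P_K. GHK: Vm = 61.7·log₁₀[(Kₒ + α·Naₒ)/(Kᵢ + α·Naᵢ)].
10^(Vm/61.7) = 10^(44.0/61.7) = 5.1657
So 5.1657·(Kᵢ + α·Naᵢ) = Kₒ + α·Naₒ → α = (5.1657·106.0 − 6.85) / (126.0 − 5.1657·20.6)
α = (547.6 − 6.85) / (126.0 − 106.4) = 540.7/19.59 = 27.61

28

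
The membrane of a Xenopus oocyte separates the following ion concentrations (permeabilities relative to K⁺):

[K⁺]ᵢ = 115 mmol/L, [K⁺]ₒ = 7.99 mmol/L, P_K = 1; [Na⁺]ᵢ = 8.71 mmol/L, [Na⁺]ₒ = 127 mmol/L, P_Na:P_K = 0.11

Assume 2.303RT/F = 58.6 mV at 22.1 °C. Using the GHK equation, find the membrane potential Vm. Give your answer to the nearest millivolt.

-42 mV

Vm = 58.6 · log₁₀[(Σ P·[cation]ₒ + Σ P·[anion]ᵢ) / (Σ P·[cation]ᵢ + Σ P·[anion]ₒ)]
Numerator = 1×7.99 + 0.11×127 = 21.96
Denominator = 1×115 + 0.11×8.71 = 116
Vm = 58.6 · log₁₀(0.18938) = 58.6 × (-0.7227) = -42.35 mV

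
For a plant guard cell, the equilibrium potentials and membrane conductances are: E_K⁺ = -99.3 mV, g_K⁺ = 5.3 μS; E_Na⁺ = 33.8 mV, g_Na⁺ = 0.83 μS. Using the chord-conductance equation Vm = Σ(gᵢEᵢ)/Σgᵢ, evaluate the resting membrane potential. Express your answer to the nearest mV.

Σ gᵢEᵢ = 5.3·(-99.3) + 0.83·(33.8) = -498.24
Σ gᵢ = 5.3 + 0.83 = 6.13
Vm = -498.24 / 6.13 = -81.28 mV

-81 mV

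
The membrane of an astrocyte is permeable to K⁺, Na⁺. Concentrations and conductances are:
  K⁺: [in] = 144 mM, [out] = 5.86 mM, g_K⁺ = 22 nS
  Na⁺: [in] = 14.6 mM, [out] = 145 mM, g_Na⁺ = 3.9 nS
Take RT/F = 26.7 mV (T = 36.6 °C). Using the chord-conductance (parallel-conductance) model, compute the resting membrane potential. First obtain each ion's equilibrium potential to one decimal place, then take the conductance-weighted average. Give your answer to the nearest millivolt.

E_K⁺ = (26.7/1)·ln(5.86/144) = -85.5 mV
E_Na⁺ = (26.7/1)·ln(145/14.6) = 61.3 mV
Vm = (Σ gᵢEᵢ)/(Σ gᵢ) = (22·-85.5 + 3.9·61.3) / (22 + 3.9)
= -1641.93 / 25.9 = -63.39 mV

-63 mV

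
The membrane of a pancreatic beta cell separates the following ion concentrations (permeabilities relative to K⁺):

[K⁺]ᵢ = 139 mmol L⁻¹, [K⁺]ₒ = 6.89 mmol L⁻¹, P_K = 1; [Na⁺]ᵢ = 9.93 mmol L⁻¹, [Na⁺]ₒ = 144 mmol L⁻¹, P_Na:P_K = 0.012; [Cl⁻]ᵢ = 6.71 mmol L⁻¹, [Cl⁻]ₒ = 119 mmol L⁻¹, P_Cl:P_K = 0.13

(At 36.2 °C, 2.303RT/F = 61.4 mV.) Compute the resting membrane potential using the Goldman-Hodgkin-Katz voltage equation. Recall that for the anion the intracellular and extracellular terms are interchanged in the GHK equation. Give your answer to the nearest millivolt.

-74 mV

Vm = 61.4 · log₁₀[(Σ P·[cation]ₒ + Σ P·[anion]ᵢ) / (Σ P·[cation]ᵢ + Σ P·[anion]ₒ)]
Numerator = 1×6.89 + 0.012×144 + 0.13×6.71 = 9.49
Denominator = 1×139 + 0.012×9.93 + 0.13×119 = 154.6
Vm = 61.4 · log₁₀(0.06139) = 61.4 × (-1.2119) = -74.41 mV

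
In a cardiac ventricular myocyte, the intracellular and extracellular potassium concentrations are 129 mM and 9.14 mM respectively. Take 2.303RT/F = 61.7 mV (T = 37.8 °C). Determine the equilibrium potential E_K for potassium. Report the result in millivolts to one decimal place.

E = (61.7/z) · log₁₀([K⁺]_out/[K⁺]_in) with z = +1.
= (61.7/1) · log₁₀(9.14/129) = 61.70 · log₁₀(0.07085)
= 61.70 · (-1.1496) = -70.93 mV

-70.9 mV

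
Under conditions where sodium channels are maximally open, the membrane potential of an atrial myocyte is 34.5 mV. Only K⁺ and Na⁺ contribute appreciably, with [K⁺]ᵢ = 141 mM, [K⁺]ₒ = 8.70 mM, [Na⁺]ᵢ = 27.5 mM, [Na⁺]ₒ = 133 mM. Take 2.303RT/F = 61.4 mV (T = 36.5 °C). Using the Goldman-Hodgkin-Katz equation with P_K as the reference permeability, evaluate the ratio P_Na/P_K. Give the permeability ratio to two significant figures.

15

Let α = P_Na/P_K. GHK: Vm = 61.4·log₁₀[(Kₒ + α·Naₒ)/(Kᵢ + α·Naᵢ)].
10^(Vm/61.4) = 10^(34.5/61.4) = 3.6466
So 3.6466·(Kᵢ + α·Naᵢ) = Kₒ + α·Naₒ → α = (3.6466·141.0 − 8.7) / (133.0 − 3.6466·27.5)
α = (514.2 − 8.7) / (133.0 − 100.3) = 505.5/32.72 = 15.45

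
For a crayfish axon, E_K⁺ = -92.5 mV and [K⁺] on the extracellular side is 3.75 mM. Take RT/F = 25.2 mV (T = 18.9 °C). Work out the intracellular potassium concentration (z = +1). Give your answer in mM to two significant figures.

Nernst: E = (25.2/1) · ln([out]/[in]), so ln([out]/[in]) = -92.5 × 1 / 25.2 = -3.6706.
[out]/[in] = e^(-3.6706) = 0.02546.
[in] = 3.75 / 0.02546 = 147.3 mM.

150 mM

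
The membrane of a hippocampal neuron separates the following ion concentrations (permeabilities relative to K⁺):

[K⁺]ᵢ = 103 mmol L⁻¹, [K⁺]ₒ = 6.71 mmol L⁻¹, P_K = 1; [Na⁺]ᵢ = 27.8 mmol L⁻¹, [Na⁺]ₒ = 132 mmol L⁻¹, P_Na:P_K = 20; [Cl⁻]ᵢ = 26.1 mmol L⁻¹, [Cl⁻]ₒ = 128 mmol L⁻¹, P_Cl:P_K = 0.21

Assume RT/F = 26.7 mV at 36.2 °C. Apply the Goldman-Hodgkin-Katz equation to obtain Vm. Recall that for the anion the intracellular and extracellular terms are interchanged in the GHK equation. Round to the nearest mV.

Vm = 26.7 · ln[(Σ P·[cation]ₒ + Σ P·[anion]ᵢ) / (Σ P·[cation]ᵢ + Σ P·[anion]ₒ)]
Numerator = 1×6.71 + 20×132 + 0.21×26.1 = 2652
Denominator = 1×103 + 20×27.8 + 0.21×128 = 685.9
Vm = 26.7 · ln(3.8668) = 26.7 × (1.3524) = 36.11 mV

36 mV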